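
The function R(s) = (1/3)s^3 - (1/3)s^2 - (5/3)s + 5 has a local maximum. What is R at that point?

6

R'(s) = s^2 - (2/3)s - 5/3. Setting R'(s) = 0 gives s ∈ {-1, 5/3}.
Since R''(s) = 2s - 2/3, we get R''(-1) = -8/3 < 0 ⇒ local maximum; R''(5/3) = 8/3 > 0 ⇒ local minimum.
Thus R has its local maximum at s = -1, with value 6.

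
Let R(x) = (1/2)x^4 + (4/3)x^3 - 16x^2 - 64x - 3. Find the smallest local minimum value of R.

-905/3

Critical points: R'(x) = 2x^3 + 4x^2 - 32x - 64 vanishes at x = -4, -2, 4.
Since R''(x) = 6x^2 + 8x - 32, we get R''(-4) = 32 > 0 ⇒ local minimum; R''(-2) = -24 < 0 ⇒ local maximum; R''(4) = 96 > 0 ⇒ local minimum.
Thus R has its smallest local minimum at x = 4, with value -905/3.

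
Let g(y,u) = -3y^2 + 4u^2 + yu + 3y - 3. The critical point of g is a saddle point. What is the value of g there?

∂g/∂y = -6y + u + 3 = 0 and ∂g/∂u = y + 8u = 0, so (y, u) = (24/49, -3/49).
The Hessian has g_{yy} = -6, g_{uu} = 8, g_{yu} = 1, giving D = -49 < 0, so the point is a saddle point.
g(24/49, -3/49) = -111/49.

-111/49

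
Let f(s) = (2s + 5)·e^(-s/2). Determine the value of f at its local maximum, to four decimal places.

5.1361

f'(s) = 2·e^(-s/2) + (2s + 5)·(-1/2)·e^(-s/2) = (-s - 1/2)·e^(-s/2). Since e^(-s/2) > 0, the only critical point is s = -1/2.
f''(-1/2) has the same sign as -1 < 0, so this is a local maximum.
f(-1/2) = (4)·e^(1/4) ≈ 5.1361.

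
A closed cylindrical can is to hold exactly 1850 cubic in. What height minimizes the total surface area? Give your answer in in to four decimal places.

With radius r and height h, πr²h = 1850 so h = 1850/(πr²), and S(r) = 2πr² + 2πrh = 2πr² + 2·1850/r.
S'(r) = 4πr − 2·1850/r² = 0 ⇒ r³ = 1850/(2π), so r ≈ 6.6527 and h = 2r ≈ 13.3054.
S''(r) = 4π + 4·1850/r³ > 0, so this is the minimum; S ≈ 834.2490.

13.3054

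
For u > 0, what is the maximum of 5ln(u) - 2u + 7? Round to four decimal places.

6.5815

h'(u) = 5/u − 2 = 0 gives u = 5/2.
h''(u) = -5/u², which is negative for u > 0, so this is a local maximum.
h(5/2) = 5·ln(5/2) - 5 + 7 ≈ 6.5815.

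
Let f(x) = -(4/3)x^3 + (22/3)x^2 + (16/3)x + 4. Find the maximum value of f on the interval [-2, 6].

172/3

f'(x) = -4x^2 + (44/3)x + 16/3, which vanishes at x = -1/3 and x = 4.
Candidates: f(-2) = 100/3,  f(-1/3) = 250/81,  f(4) = 172/3,  f(6) = 12.
The maximum over the interval is 172/3, attained at x = 4.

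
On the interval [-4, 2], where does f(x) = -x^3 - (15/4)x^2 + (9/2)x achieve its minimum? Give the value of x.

The derivative is -3x^2 - (15/2)x + 9/2, which vanishes at x = -3 and x = 1/2.
Compare values at every candidate in [-4, 2]: f(-4) = -14, f(-3) = -81/4, f(1/2) = 19/16, f(2) = -14.
Hence the absolute minimum is -81/4 at x = -3.

-3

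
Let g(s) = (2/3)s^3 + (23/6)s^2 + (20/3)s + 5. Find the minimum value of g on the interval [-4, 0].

Differentiating, g'(s) = 2s^2 + (23/3)s + 20/3; which vanishes at s = -5/2 and s = -4/3.
Evaluating at the critical points and endpoints: g(-4) = -3, g(-5/2) = 15/8, g(-4/3) = 109/81, g(0) = 5.
So the minimum is g(-4) = -3.

-3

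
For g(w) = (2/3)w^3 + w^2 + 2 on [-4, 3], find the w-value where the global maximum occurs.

The derivative is 2w^2 + 2w, which vanishes at w = -1 and w = 0.
Candidates: g(-4) = -74/3,  g(-1) = 7/3,  g(0) = 2,  g(3) = 29.
The maximum over the interval is 29, attained at w = 3.

3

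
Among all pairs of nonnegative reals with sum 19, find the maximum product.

361/4

With x + y = 19, the product is P(x) = x(19 − x).
P'(x) = 19 − 2x = 0 gives x = 19/2; P'' = −2 < 0, so this is the maximum.
P = 19/2·19/2 = 361/4.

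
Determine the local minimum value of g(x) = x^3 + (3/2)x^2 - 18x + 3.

-19

g'(x) = 3x^2 + 3x - 18 = 0 at x = -3, 2.
g''(x) = 6x + 3. g''(-3) = -15 < 0 ⇒ local maximum; g''(2) = 15 > 0 ⇒ local minimum.
The local minimum is g(2) = -19.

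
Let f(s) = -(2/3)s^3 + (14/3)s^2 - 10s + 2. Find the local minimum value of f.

-388/81

f'(s) = -2s^2 + (28/3)s - 10 = 0 at s = 5/3, 3.
f''(s) = -4s + 28/3. f''(5/3) = 8/3 > 0 ⇒ local minimum; f''(3) = -8/3 < 0 ⇒ local maximum.
So the local minimum value is f(5/3) = -388/81.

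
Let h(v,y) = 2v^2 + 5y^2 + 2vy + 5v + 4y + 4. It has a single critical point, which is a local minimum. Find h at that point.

∂h/∂v = 4v + 2y + 5 = 0 and ∂h/∂y = 2v + 10y + 4 = 0, so (v, y) = (-7/6, -1/6).
The Hessian has h_{vv} = 4, h_{yy} = 10, h_{vy} = 2, giving D = 36 > 0 with h_{vv} > 0, so the point is a local minimum.
h(-7/6, -1/6) = 3/4.

3/4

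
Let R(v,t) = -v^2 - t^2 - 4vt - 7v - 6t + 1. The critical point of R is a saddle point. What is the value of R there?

95/12

∂R/∂v = -2v - 4t - 7 = 0 and ∂R/∂t = -4v - 2t - 6 = 0, so (v, t) = (-5/6, -4/3).
The Hessian has R_{vv} = -2, R_{tt} = -2, R_{vt} = -4, giving D = -12 < 0, so the point is a saddle point.
R(-5/6, -4/3) = 95/12.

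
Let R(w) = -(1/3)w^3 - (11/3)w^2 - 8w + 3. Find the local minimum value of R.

-9

R'(w) = -w^2 - (22/3)w - 8. Setting R'(w) = 0 gives w ∈ {-6, -4/3}.
Second-derivative test with R''(w) = -2w - 22/3: R''(-6) = 14/3 > 0 ⇒ local minimum; R''(-4/3) = -14/3 < 0 ⇒ local maximum.
So the local minimum value is R(-6) = -9.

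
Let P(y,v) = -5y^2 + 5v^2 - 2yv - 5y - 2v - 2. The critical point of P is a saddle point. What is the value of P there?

∂P/∂y = -10y - 2v - 5 = 0 and ∂P/∂v = -2y + 10v - 2 = 0, so (y, v) = (-27/52, 5/52).
The Hessian has P_{yy} = -10, P_{vv} = 10, P_{yv} = -2, giving D = -104 < 0, so the point is a saddle point.
P(-27/52, 5/52) = -83/104.

-83/104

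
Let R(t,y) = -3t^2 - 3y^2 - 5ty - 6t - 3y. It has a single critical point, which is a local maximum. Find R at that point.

45/11

∂R/∂t = -6t - 5y - 6 = 0 and ∂R/∂y = -5t - 6y - 3 = 0, so (t, y) = (-21/11, 12/11).
The Hessian has R_{tt} = -6, R_{yy} = -6, R_{ty} = -5, giving D = 11 > 0 with R_{tt} < 0, so the point is a local maximum.
R(-21/11, 12/11) = 45/11.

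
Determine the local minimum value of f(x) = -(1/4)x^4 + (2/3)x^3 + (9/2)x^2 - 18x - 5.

-65/3

Critical points: f'(x) = -x^3 + 2x^2 + 9x - 18 vanishes at x = -3, 2, 3.
f''(x) = -3x^2 + 4x + 9. f''(-3) = -30 < 0 ⇒ local maximum; f''(2) = 5 > 0 ⇒ local minimum; f''(3) = -6 < 0 ⇒ local maximum.
So the local minimum value is f(2) = -65/3.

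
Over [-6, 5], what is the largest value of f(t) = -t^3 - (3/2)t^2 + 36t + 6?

147/2

f'(t) = -3t^2 - 3t + 36, which vanishes at t = -4 and t = 3.
Evaluating at the critical points and endpoints: f(-6) = -48,  f(-4) = -98,  f(3) = 147/2,  f(5) = 47/2.
The maximum over the interval is 147/2, attained at t = 3.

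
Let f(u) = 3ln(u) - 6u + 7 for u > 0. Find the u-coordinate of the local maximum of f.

1/2

f'(u) = 3/u − 6 = 0 gives u = 1/2.
f''(u) = -3/u², which is negative for u > 0, so this is a local maximum.
f(1/2) = 3·ln(1/2) - 3 + 7 ≈ 1.9206.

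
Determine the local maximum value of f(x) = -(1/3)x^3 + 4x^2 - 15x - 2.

-56/3

f'(x) = -x^2 + 8x - 15. Setting f'(x) = 0 gives x ∈ {3, 5}.
f''(x) = -2x + 8. f''(3) = 2 > 0 ⇒ local minimum; f''(5) = -2 < 0 ⇒ local maximum.
Thus f has its local maximum at x = 5, with value -56/3.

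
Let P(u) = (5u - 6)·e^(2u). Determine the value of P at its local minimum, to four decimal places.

-10.1380

Differentiating with the product rule gives P'(u) = (10u - 7)·e^(2u). Since e^(2u) > 0, the only critical point is u = 7/10.
P''(7/10) has the same sign as 10 > 0, so this is a local minimum.
P(7/10) = (-5/2)·e^(7/5) ≈ -10.1380.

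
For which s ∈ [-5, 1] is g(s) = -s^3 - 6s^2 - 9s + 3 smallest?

Differentiating, g'(s) = -3s^2 - 12s - 9; which vanishes at s = -3 and s = -1.
Compare values at every candidate in [-5, 1]: g(-5) = 23,  g(-3) = 3,  g(-1) = 7,  g(1) = -13.
The minimum over the interval is -13, attained at s = 1.

1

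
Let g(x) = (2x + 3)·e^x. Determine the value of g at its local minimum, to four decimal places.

-0.1642

Differentiating with the product rule gives g'(x) = (2x + 5)·e^x. Since e^x > 0, the only critical point is x = -5/2.
g''(-5/2) has the same sign as 2 > 0, so this is a local minimum.
g(-5/2) = (-2)·e^(-5/2) ≈ -0.1642.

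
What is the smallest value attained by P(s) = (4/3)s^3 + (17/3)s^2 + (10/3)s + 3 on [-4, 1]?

-5

Differentiating, P'(s) = 4s^2 + (34/3)s + 10/3; which vanishes at s = -5/2 and s = -1/3.
Compare values at every candidate in [-4, 1]: P(-4) = -5, P(-5/2) = 37/4, P(-1/3) = 200/81, P(1) = 40/3.
The minimum over the interval is -5, attained at s = -4.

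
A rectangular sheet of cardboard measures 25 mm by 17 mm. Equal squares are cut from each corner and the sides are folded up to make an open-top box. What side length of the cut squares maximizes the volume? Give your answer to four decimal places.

3.3144

With cut size x, the volume is V(x) = x(25 − 2x)(17 − 2x) for 0 < x < 8.5.
V'(x) = 12x^2 − 168x + 425. Setting V'(x) = 0 gives x ≈ 3.3144 (the root in (0, 8.5)).
V''(x) = 24x − 168 is negative there, so this is the maximum; V ≈ 631.4972.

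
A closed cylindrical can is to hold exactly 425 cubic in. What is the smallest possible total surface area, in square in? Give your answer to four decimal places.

312.9252

With radius r and height h, πr²h = 425 so h = 425/(πr²), and S(r) = 2πr² + 2πrh = 2πr² + 2·425/r.
S'(r) = 4πr − 2·425/r² = 0 ⇒ r³ = 425/(2π), so r ≈ 4.0745 and h = 2r ≈ 8.1489.
S''(r) = 4π + 4·425/r³ > 0, so this is the minimum; S ≈ 312.9252.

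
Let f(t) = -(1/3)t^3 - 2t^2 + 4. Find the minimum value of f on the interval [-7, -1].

-20/3

f'(t) = -t^2 - 4t, whose only zero in [-7, -1] is t = -4.
Evaluating at the critical points and endpoints: f(-7) = 61/3; f(-4) = -20/3; f(-1) = 7/3.
Hence the absolute minimum is -20/3 at t = -4.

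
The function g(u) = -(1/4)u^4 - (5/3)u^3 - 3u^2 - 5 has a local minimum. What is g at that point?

g'(u) = -u^3 - 5u^2 - 6u = 0 at u = -3, -2, 0.
g''(u) = -3u^2 - 10u - 6. g''(-3) = -3 < 0 ⇒ local maximum; g''(-2) = 2 > 0 ⇒ local minimum; g''(0) = -6 < 0 ⇒ local maximum.
The local minimum is g(-2) = -23/3.

-23/3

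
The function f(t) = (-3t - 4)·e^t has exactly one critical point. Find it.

Differentiating with the product rule gives f'(t) = (-3t - 7)·e^t. Since e^t > 0, the only critical point is t = -7/3.
f''(-7/3) has the same sign as -3 < 0, so this is a local maximum.
f(-7/3) = (3)·e^(-7/3) ≈ 0.2909.

-7/3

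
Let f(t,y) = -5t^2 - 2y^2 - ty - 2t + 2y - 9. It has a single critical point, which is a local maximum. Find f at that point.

-319/39

∂f/∂t = -10t - y - 2 = 0 and ∂f/∂y = -t - 4y + 2 = 0, so (t, y) = (-10/39, 22/39).
The Hessian has f_{tt} = -10, f_{yy} = -4, f_{ty} = -1, giving D = 39 > 0 with f_{tt} < 0, so the point is a local maximum.
f(-10/39, 22/39) = -319/39.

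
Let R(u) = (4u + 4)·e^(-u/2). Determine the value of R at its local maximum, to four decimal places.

By the product rule, R'(u) = (-2u + 2)·e^(-u/2). Since e^(-u/2) > 0, the only critical point is u = 1.
R''(1) has the same sign as -2 < 0, so this is a local maximum.
R(1) = (8)·e^(-1/2) ≈ 4.8522.

4.8522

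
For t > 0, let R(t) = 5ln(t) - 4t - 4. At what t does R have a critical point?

5/4

R'(t) = 5/t − 4 = 0 gives t = 5/4.
R''(t) = -5/t², which is negative for t > 0, so this is a local maximum.
R(5/4) = 5·ln(5/4) - 5 - 4 ≈ -7.8843.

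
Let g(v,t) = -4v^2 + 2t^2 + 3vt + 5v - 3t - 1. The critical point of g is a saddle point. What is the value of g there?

18/41

∂g/∂v = -8v + 3t + 5 = 0 and ∂g/∂t = 3v + 4t - 3 = 0, so (v, t) = (29/41, 9/41).
The Hessian has g_{vv} = -8, g_{tt} = 4, g_{vt} = 3, giving D = -41 < 0, so the point is a saddle point.
g(29/41, 9/41) = 18/41.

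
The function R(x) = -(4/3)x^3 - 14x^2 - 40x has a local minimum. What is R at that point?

Critical points: R'(x) = -4x^2 - 28x - 40 vanishes at x = -5, -2.
R''(x) = -8x - 28. R''(-5) = 12 > 0 ⇒ local minimum; R''(-2) = -12 < 0 ⇒ local maximum.
So the local minimum value is R(-5) = 50/3.

50/3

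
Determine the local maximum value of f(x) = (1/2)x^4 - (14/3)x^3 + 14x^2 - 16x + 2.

-10/3

Critical points: f'(x) = 2x^3 - 14x^2 + 28x - 16 vanishes at x = 1, 2, 4.
Second-derivative test with f''(x) = 6x^2 - 28x + 28: f''(1) = 6 > 0 ⇒ local minimum; f''(2) = -4 < 0 ⇒ local maximum; f''(4) = 12 > 0 ⇒ local minimum.
The local maximum is f(2) = -10/3.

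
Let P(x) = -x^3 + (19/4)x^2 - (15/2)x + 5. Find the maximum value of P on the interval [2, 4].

1

The derivative is -3x^2 + (19/2)x - 15/2, which has no zeros in [2, 4].
Compare values at every candidate in [2, 4]: P(2) = 1,  P(4) = -13.
Hence the absolute maximum is 1 at x = 2.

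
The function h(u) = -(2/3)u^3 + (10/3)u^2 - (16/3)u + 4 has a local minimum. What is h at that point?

h'(u) = -2u^2 + (20/3)u - 16/3 = 0 at u = 4/3, 2.
Second-derivative test with h''(u) = -4u + 20/3: h''(4/3) = 4/3 > 0 ⇒ local minimum; h''(2) = -4/3 < 0 ⇒ local maximum.
The local minimum is h(4/3) = 100/81.

100/81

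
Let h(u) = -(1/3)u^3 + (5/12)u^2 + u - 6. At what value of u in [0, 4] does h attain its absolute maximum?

3/2

h'(u) = -u^2 + (5/6)u + 1, whose only zero in [0, 4] is u = 3/2.
Candidates: h(0) = -6,  h(3/2) = -75/16,  h(4) = -50/3.
Hence the absolute maximum is -75/16 at u = 3/2.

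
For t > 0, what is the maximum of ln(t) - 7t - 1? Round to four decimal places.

-3.9459

g'(t) = 1/t − 7 = 0 gives t = 1/7.
g''(t) = -1/t², which is negative for t > 0, so this is a local maximum.
g(1/7) = 1·ln(1/7) - 1 - 1 ≈ -3.9459.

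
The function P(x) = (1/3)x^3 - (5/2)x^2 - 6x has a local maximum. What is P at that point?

19/6

Critical points: P'(x) = x^2 - 5x - 6 vanishes at x = -1, 6.
Second-derivative test with P''(x) = 2x - 5: P''(-1) = -7 < 0 ⇒ local maximum; P''(6) = 7 > 0 ⇒ local minimum.
So the local maximum value is P(-1) = 19/6.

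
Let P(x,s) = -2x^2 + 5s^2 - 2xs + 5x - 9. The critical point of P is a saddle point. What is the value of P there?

∂P/∂x = -4x - 2s + 5 = 0 and ∂P/∂s = -2x + 10s = 0, so (x, s) = (25/22, 5/22).
The Hessian has P_{xx} = -4, P_{ss} = 10, P_{xs} = -2, giving D = -44 < 0, so the point is a saddle point.
P(25/22, 5/22) = -271/44.

-271/44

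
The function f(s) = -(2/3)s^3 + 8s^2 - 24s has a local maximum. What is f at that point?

f'(s) = -2s^2 + 16s - 24. Setting f'(s) = 0 gives s ∈ {2, 6}.
Since f''(s) = -4s + 16, we get f''(2) = 8 > 0 ⇒ local minimum; f''(6) = -8 < 0 ⇒ local maximum.
The local maximum is f(6) = 0.

0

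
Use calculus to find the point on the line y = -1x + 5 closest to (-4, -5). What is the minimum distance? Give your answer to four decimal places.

Minimize D(x)^2 = (x + 4)^2 + (-x + 10)^2.
d/dx[D^2] = 2(x + 4) + 2·(-1)·(-x + 10) = 0 ⇒ x = 3.
Then y = 2 and the distance is √(98) ≈ 9.8995.

9.8995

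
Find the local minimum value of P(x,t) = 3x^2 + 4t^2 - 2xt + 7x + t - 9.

-609/44

∂P/∂x = 6x - 2t + 7 = 0 and ∂P/∂t = -2x + 8t + 1 = 0, so (x, t) = (-29/22, -5/11).
The Hessian has P_{xx} = 6, P_{tt} = 8, P_{xt} = -2, giving D = 44 > 0 with P_{xx} > 0, so the point is a local minimum.
P(-29/22, -5/11) = -609/44.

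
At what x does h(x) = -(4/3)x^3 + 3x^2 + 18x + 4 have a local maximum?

3

Critical points: h'(x) = -4x^2 + 6x + 18 vanishes at x = -3/2, 3.
Second-derivative test with h''(x) = -8x + 6: h''(-3/2) = 18 > 0 ⇒ local minimum; h''(3) = -18 < 0 ⇒ local maximum.
The local maximum is h(3) = 49.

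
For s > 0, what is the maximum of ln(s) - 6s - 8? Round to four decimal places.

-10.7918

R'(s) = 1/s − 6 = 0 gives s = 1/6.
R''(s) = -1/s², which is negative for s > 0, so this is a local maximum.
R(1/6) = 1·ln(1/6) - 1 - 8 ≈ -10.7918.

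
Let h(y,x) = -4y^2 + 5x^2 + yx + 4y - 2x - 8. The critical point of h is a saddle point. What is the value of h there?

-64/9

∂h/∂y = -8y + x + 4 = 0 and ∂h/∂x = y + 10x - 2 = 0, so (y, x) = (14/27, 4/27).
The Hessian has h_{yy} = -8, h_{xx} = 10, h_{yx} = 1, giving D = -81 < 0, so the point is a saddle point.
h(14/27, 4/27) = -64/9.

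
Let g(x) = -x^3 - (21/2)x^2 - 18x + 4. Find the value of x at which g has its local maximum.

-1

g'(x) = -3x^2 - 21x - 18. Setting g'(x) = 0 gives x ∈ {-6, -1}.
Second-derivative test with g''(x) = -6x - 21: g''(-6) = 15 > 0 ⇒ local minimum; g''(-1) = -15 < 0 ⇒ local maximum.
So the local maximum value is g(-1) = 25/2.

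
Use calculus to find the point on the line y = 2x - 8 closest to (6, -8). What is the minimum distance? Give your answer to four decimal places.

Minimize D(x)^2 = (x - 6)^2 + (2x)^2.
d/dx[D^2] = 2(x - 6) + 2·2·(2x) = 0 ⇒ x = 6/5.
Then y = -28/5 and the distance is √(144/5) ≈ 5.3666.

5.3666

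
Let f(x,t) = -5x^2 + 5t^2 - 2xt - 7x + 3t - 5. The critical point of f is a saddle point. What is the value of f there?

-181/52

∂f/∂x = -10x - 2t - 7 = 0 and ∂f/∂t = -2x + 10t + 3 = 0, so (x, t) = (-8/13, -11/26).
The Hessian has f_{xx} = -10, f_{tt} = 10, f_{xt} = -2, giving D = -104 < 0, so the point is a saddle point.
f(-8/13, -11/26) = -181/52.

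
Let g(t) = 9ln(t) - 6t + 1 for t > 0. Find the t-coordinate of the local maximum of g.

3/2

g'(t) = 9/t − 6 = 0 gives t = 3/2.
g''(t) = -9/t², which is negative for t > 0, so this is a local maximum.
g(3/2) = 9·ln(3/2) - 9 + 1 ≈ -4.3508.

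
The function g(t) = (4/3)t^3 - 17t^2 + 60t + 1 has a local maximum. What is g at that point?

g'(t) = 4t^2 - 34t + 60. Setting g'(t) = 0 gives t ∈ {5/2, 6}.
g''(t) = 8t - 34. g''(5/2) = -14 < 0 ⇒ local maximum; g''(6) = 14 > 0 ⇒ local minimum.
Thus g has its local maximum at t = 5/2, with value 787/12.

787/12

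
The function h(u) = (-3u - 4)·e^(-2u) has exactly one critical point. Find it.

By the product rule, h'(u) = (6u + 5)·e^(-2u). Since e^(-2u) > 0, the only critical point is u = -5/6.
h''(-5/6) has the same sign as 6 > 0, so this is a local minimum.
h(-5/6) = (-3/2)·e^(5/3) ≈ -7.9417.

-5/6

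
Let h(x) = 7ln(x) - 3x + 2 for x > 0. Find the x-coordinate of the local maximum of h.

h'(x) = 7/x − 3 = 0 gives x = 7/3.
h''(x) = -7/x², which is negative for x > 0, so this is a local maximum.
h(7/3) = 7·ln(7/3) - 7 + 2 ≈ 0.9311.

7/3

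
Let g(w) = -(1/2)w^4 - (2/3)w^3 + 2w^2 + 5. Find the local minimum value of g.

Critical points: g'(w) = -2w^3 - 2w^2 + 4w vanishes at w = -2, 0, 1.
g''(w) = -6w^2 - 4w + 4. g''(-2) = -12 < 0 ⇒ local maximum; g''(0) = 4 > 0 ⇒ local minimum; g''(1) = -6 < 0 ⇒ local maximum.
Thus g has its local minimum at w = 0, with value 5.

5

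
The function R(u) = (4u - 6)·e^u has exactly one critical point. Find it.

1/2

R'(u) = 4·e^u + (4u - 6)·1·e^u = (4u - 2)·e^u. Since e^u > 0, the only critical point is u = 1/2.
R''(1/2) has the same sign as 4 > 0, so this is a local minimum.
R(1/2) = (-4)·e^(1/2) ≈ -6.5949.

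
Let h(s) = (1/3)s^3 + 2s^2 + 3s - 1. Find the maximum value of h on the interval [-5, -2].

The derivative is s^2 + 4s + 3, whose only zero in [-5, -2] is s = -3.
Compare values at every candidate in [-5, -2]: h(-5) = -23/3, h(-3) = -1, h(-2) = -5/3.
Hence the absolute maximum is -1 at s = -3.

-1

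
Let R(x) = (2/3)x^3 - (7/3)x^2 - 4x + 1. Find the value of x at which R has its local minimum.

3

R'(x) = 2x^2 - (14/3)x - 4 = 0 at x = -2/3, 3.
R''(x) = 4x - 14/3. R''(-2/3) = -22/3 < 0 ⇒ local maximum; R''(3) = 22/3 > 0 ⇒ local minimum.
So the local minimum value is R(3) = -14.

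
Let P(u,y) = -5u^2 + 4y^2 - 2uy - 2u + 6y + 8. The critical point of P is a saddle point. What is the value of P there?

∂P/∂u = -10u - 2y - 2 = 0 and ∂P/∂y = -2u + 8y + 6 = 0, so (u, y) = (-1/21, -16/21).
The Hessian has P_{uu} = -10, P_{yy} = 8, P_{uy} = -2, giving D = -84 < 0, so the point is a saddle point.
P(-1/21, -16/21) = 121/21.

121/21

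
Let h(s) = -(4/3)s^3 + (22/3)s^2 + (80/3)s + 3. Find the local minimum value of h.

h'(s) = -4s^2 + (44/3)s + 80/3. Setting h'(s) = 0 gives s ∈ {-4/3, 5}.
Second-derivative test with h''(s) = -8s + 44/3: h''(-4/3) = 76/3 > 0 ⇒ local minimum; h''(5) = -76/3 < 0 ⇒ local maximum.
The local minimum is h(-4/3) = -1325/81.

-1325/81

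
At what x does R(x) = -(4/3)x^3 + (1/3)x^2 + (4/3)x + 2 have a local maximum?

2/3

Critical points: R'(x) = -4x^2 + (2/3)x + 4/3 vanishes at x = -1/2, 2/3.
Since R''(x) = -8x + 2/3, we get R''(-1/2) = 14/3 > 0 ⇒ local minimum; R''(2/3) = -14/3 < 0 ⇒ local maximum.
So the local maximum value is R(2/3) = 214/81.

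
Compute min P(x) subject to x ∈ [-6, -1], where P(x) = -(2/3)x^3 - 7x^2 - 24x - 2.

The derivative is -2x^2 - 14x - 24, which vanishes at x = -4 and x = -3.
Compare values at every candidate in [-6, -1]: P(-6) = 34,  P(-4) = 74/3,  P(-3) = 25,  P(-1) = 47/3.
Hence the absolute minimum is 47/3 at x = -1.

47/3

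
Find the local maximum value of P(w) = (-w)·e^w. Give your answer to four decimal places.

Differentiating with the product rule gives P'(w) = (-w - 1)·e^w. Since e^w > 0, the only critical point is w = -1.
P''(-1) has the same sign as -1 < 0, so this is a local maximum.
P(-1) = (1)·e^(-1) ≈ 0.3679.

0.3679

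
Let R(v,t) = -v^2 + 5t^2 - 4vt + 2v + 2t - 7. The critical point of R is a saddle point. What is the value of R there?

∂R/∂v = -2v - 4t + 2 = 0 and ∂R/∂t = -4v + 10t + 2 = 0, so (v, t) = (7/9, 1/9).
The Hessian has R_{vv} = -2, R_{tt} = 10, R_{vt} = -4, giving D = -36 < 0, so the point is a saddle point.
R(7/9, 1/9) = -55/9.

-55/9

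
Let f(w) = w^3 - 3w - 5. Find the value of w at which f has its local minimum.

1

f'(w) = 3w^2 - 3. Setting f'(w) = 0 gives w ∈ {-1, 1}.
f''(w) = 6w. f''(-1) = -6 < 0 ⇒ local maximum; f''(1) = 6 > 0 ⇒ local minimum.
The local minimum is f(1) = -7.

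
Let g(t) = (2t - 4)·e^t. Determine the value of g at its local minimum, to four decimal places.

g'(t) = 2·e^t + (2t - 4)·1·e^t = (2t - 2)·e^t. Since e^t > 0, the only critical point is t = 1.
g''(1) has the same sign as 2 > 0, so this is a local minimum.
g(1) = (-2)·e^(1) ≈ -5.4366.

-5.4366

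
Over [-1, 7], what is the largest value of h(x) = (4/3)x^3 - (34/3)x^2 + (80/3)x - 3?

Differentiating, h'(x) = 4x^2 - (68/3)x + 80/3; which vanishes at x = 5/3 and x = 4.
Compare values at every candidate in [-1, 7]: h(-1) = -127/3,  h(5/3) = 1307/81,  h(4) = 23/3,  h(7) = 257/3.
So the maximum is h(7) = 257/3.

257/3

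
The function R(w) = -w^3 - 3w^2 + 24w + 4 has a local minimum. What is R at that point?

R'(w) = -3w^2 - 6w + 24 = 0 at w = -4, 2.
Second-derivative test with R''(w) = -6w - 6: R''(-4) = 18 > 0 ⇒ local minimum; R''(2) = -18 < 0 ⇒ local maximum.
The local minimum is R(-4) = -76.

-76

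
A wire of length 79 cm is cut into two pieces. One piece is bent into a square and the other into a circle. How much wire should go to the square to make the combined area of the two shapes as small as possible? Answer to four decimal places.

Let x be the length used for the square. Square side x/4; circle radius (79−x)/(2π).
A(x) = (x/4)² + π·((79−x)/(2π))² = x²/16 + (79−x)²/(4π) for 0 ≤ x ≤ 79. A'(x) = x/8 − (79−x)/(2π) = 0 gives x = 4·79/(π+4) ≈ 44.2478.
A'' = 1/8 + 1/(2π) > 0, so this gives the minimum combined area; x ≈ 44.2478 cm to the square.

44.2478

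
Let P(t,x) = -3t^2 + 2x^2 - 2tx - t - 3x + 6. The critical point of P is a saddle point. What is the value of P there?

∂P/∂t = -6t - 2x - 1 = 0 and ∂P/∂x = -2t + 4x - 3 = 0, so (t, x) = (-5/14, 4/7).
The Hessian has P_{tt} = -6, P_{xx} = 4, P_{tx} = -2, giving D = -28 < 0, so the point is a saddle point.
P(-5/14, 4/7) = 149/28.

149/28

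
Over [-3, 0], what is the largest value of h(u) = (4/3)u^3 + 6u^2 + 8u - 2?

Differentiating, h'(u) = 4u^2 + 12u + 8; which vanishes at u = -2 and u = -1.
Candidates: h(-3) = -8; h(-2) = -14/3; h(-1) = -16/3; h(0) = -2.
The maximum over the interval is -2, attained at u = 0.

-2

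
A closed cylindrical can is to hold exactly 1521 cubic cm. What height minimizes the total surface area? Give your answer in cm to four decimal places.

With radius r and height h, πr²h = 1521 so h = 1521/(πr²), and S(r) = 2πr² + 2πrh = 2πr² + 2·1521/r.
S'(r) = 4πr − 2·1521/r² = 0 ⇒ r³ = 1521/(2π), so r ≈ 6.2323 and h = 2r ≈ 12.4646.
S''(r) = 4π + 4·1521/r³ > 0, so this is the minimum; S ≈ 732.1510.

12.4646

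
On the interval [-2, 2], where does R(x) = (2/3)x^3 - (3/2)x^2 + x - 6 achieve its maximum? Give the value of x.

2

R'(x) = 2x^2 - 3x + 1, which vanishes at x = 1/2 and x = 1.
Compare values at every candidate in [-2, 2]: R(-2) = -58/3, R(1/2) = -139/24, R(1) = -35/6, R(2) = -14/3.
Hence the absolute maximum is -14/3 at x = 2.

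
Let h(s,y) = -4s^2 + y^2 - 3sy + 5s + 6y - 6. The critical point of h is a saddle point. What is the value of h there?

-179/25

∂h/∂s = -8s - 3y + 5 = 0 and ∂h/∂y = -3s + 2y + 6 = 0, so (s, y) = (28/25, -33/25).
The Hessian has h_{ss} = -8, h_{yy} = 2, h_{sy} = -3, giving D = -25 < 0, so the point is a saddle point.
h(28/25, -33/25) = -179/25.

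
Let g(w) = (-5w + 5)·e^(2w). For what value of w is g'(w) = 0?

1/2

Differentiating with the product rule gives g'(w) = (-10w + 5)·e^(2w). Since e^(2w) > 0, the only critical point is w = 1/2.
g''(1/2) has the same sign as -10 < 0, so this is a local maximum.
g(1/2) = (5/2)·e^(1) ≈ 6.7957.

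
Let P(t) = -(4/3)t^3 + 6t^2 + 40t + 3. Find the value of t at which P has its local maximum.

5

P'(t) = -4t^2 + 12t + 40 = 0 at t = -2, 5.
Second-derivative test with P''(t) = -8t + 12: P''(-2) = 28 > 0 ⇒ local minimum; P''(5) = -28 < 0 ⇒ local maximum.
Thus P has its local maximum at t = 5, with value 559/3.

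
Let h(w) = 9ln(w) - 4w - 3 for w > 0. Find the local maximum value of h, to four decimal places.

-4.7016

h'(w) = 9/w − 4 = 0 gives w = 9/4.
h''(w) = -9/w², which is negative for w > 0, so this is a local maximum.
h(9/4) = 9·ln(9/4) - 9 - 3 ≈ -4.7016.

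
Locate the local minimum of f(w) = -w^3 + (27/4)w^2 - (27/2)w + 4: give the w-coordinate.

Critical points: f'(w) = -3w^2 + (27/2)w - 27/2 vanishes at w = 3/2, 3.
f''(w) = -6w + 27/2. f''(3/2) = 9/2 > 0 ⇒ local minimum; f''(3) = -9/2 < 0 ⇒ local maximum.
Thus f has its local minimum at w = 3/2, with value -71/16.

3/2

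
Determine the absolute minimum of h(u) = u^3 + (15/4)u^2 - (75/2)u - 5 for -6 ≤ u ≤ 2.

-57

Differentiating, h'(u) = 3u^2 + (15/2)u - 75/2; whose only zero in [-6, 2] is u = -5.
Compare values at every candidate in [-6, 2]: h(-6) = 139,  h(-5) = 605/4,  h(2) = -57.
The minimum over the interval is -57, attained at u = 2.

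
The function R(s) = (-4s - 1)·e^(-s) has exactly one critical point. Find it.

R'(s) = (-4)·e^(-s) + (-4s - 1)·(-1)·e^(-s) = (4s - 3)·e^(-s). Since e^(-s) > 0, the only critical point is s = 3/4.
R''(3/4) has the same sign as 4 > 0, so this is a local minimum.
R(3/4) = (-4)·e^(-3/4) ≈ -1.8895.

3/4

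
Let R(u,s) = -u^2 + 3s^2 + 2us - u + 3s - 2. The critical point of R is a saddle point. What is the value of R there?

-2

∂R/∂u = -2u + 2s - 1 = 0 and ∂R/∂s = 2u + 6s + 3 = 0, so (u, s) = (-3/4, -1/4).
The Hessian has R_{uu} = -2, R_{ss} = 6, R_{us} = 2, giving D = -16 < 0, so the point is a saddle point.
R(-3/4, -1/4) = -2.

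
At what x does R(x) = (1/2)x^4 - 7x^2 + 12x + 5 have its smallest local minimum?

-3

R'(x) = 2x^3 - 14x + 12. Setting R'(x) = 0 gives x ∈ {-3, 1, 2}.
R''(x) = 6x^2 - 14. R''(-3) = 40 > 0 ⇒ local minimum; R''(1) = -8 < 0 ⇒ local maximum; R''(2) = 10 > 0 ⇒ local minimum.
The smallest local minimum is R(-3) = -107/2.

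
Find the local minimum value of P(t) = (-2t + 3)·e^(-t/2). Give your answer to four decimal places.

By the product rule, P'(t) = (t - 7/2)·e^(-t/2). Since e^(-t/2) > 0, the only critical point is t = 7/2.
P''(7/2) has the same sign as 1 > 0, so this is a local minimum.
P(7/2) = (-4)·e^(-7/4) ≈ -0.6951.

-0.6951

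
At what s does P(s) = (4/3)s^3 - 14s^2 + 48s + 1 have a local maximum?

3

P'(s) = 4s^2 - 28s + 48. Setting P'(s) = 0 gives s ∈ {3, 4}.
P''(s) = 8s - 28. P''(3) = -4 < 0 ⇒ local maximum; P''(4) = 4 > 0 ⇒ local minimum.
Thus P has its local maximum at s = 3, with value 55.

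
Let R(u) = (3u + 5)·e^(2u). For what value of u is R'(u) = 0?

-13/6

R'(u) = 3·e^(2u) + (3u + 5)·2·e^(2u) = (6u + 13)·e^(2u). Since e^(2u) > 0, the only critical point is u = -13/6.
R''(-13/6) has the same sign as 6 > 0, so this is a local minimum.
R(-13/6) = (-3/2)·e^(-13/3) ≈ -0.0197.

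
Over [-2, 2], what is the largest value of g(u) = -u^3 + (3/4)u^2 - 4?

7

g'(u) = -3u^2 + (3/2)u, which vanishes at u = 0 and u = 1/2.
Evaluating at the critical points and endpoints: g(-2) = 7,  g(0) = -4,  g(1/2) = -63/16,  g(2) = -9.
Hence the absolute maximum is 7 at u = -2.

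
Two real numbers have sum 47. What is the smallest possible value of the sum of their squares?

With a + b = 47, a^2 + b^2 = a^2 + (47 − a)^2.
The derivative 2a − 2(47 − a) = 4a − 94 vanishes at a = 47/2; second derivative 4 > 0, a minimum.
The minimum is 2·(47/2)^2 = 2209/2.

2209/2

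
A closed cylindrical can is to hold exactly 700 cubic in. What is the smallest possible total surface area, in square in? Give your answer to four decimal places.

436.4286

With radius r and height h, πr²h = 700 so h = 700/(πr²), and S(r) = 2πr² + 2πrh = 2πr² + 2·700/r.
S'(r) = 4πr − 2·700/r² = 0 ⇒ r³ = 700/(2π), so r ≈ 4.8118 and h = 2r ≈ 9.6236.
S''(r) = 4π + 4·700/r³ > 0, so this is the minimum; S ≈ 436.4286.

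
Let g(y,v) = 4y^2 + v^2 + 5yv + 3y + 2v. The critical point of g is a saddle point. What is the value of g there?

∂g/∂y = 8y + 5v + 3 = 0 and ∂g/∂v = 5y + 2v + 2 = 0, so (y, v) = (-4/9, 1/9).
The Hessian has g_{yy} = 8, g_{vv} = 2, g_{yv} = 5, giving D = -9 < 0, so the point is a saddle point.
g(-4/9, 1/9) = -5/9.

-5/9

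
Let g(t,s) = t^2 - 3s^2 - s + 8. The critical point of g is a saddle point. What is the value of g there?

∂g/∂t = 2t = 0 and ∂g/∂s = -6s - 1 = 0, so (t, s) = (0, -1/6).
The Hessian has g_{tt} = 2, g_{ss} = -6, g_{ts} = 0, giving D = -12 < 0, so the point is a saddle point.
g(0, -1/6) = 97/12.

97/12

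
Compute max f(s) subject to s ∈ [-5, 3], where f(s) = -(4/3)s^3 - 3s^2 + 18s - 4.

47/4

f'(s) = -4s^2 - 6s + 18, which vanishes at s = -3 and s = 3/2.
Evaluating at the critical points and endpoints: f(-5) = -7/3,  f(-3) = -49,  f(3/2) = 47/4,  f(3) = -13.
Hence the absolute maximum is 47/4 at s = 3/2.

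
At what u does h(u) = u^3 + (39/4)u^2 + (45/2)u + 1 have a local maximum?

h'(u) = 3u^2 + (39/2)u + 45/2 = 0 at u = -5, -3/2.
Second-derivative test with h''(u) = 6u + 39/2: h''(-5) = -21/2 < 0 ⇒ local maximum; h''(-3/2) = 21/2 > 0 ⇒ local minimum.
So the local maximum value is h(-5) = 29/4.

-5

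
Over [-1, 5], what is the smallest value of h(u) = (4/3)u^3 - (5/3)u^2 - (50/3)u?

h'(u) = 4u^2 - (10/3)u - 50/3, whose only zero in [-1, 5] is u = 5/2.
Compare values at every candidate in [-1, 5]: h(-1) = 41/3,  h(5/2) = -125/4,  h(5) = 125/3.
Hence the absolute minimum is -125/4 at u = 5/2.

-125/4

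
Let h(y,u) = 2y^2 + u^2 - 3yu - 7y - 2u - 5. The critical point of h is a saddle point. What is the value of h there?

∂h/∂y = 4y - 3u - 7 = 0 and ∂h/∂u = -3y + 2u - 2 = 0, so (y, u) = (-20, -29).
The Hessian has h_{yy} = 4, h_{uu} = 2, h_{yu} = -3, giving D = -1 < 0, so the point is a saddle point.
h(-20, -29) = 94.

94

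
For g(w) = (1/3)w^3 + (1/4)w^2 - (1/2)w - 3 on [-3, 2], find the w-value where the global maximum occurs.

Differentiating, g'(w) = w^2 + (1/2)w - 1/2; which vanishes at w = -1 and w = 1/2.
Evaluating at the critical points and endpoints: g(-3) = -33/4, g(-1) = -31/12, g(1/2) = -151/48, g(2) = -1/3.
So the maximum is g(2) = -1/3.

2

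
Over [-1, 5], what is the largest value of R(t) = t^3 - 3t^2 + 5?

55

R'(t) = 3t^2 - 6t, which vanishes at t = 0 and t = 2.
Evaluating at the critical points and endpoints: R(-1) = 1; R(0) = 5; R(2) = 1; R(5) = 55.
Hence the absolute maximum is 55 at t = 5.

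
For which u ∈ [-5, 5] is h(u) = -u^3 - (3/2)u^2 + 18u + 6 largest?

The derivative is -3u^2 - 3u + 18, which vanishes at u = -3 and u = 2.
Compare values at every candidate in [-5, 5]: h(-5) = 7/2, h(-3) = -69/2, h(2) = 28, h(5) = -133/2.
So the maximum is h(2) = 28.

2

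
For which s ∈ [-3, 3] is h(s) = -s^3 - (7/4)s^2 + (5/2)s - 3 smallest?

3

Differentiating, h'(s) = -3s^2 - (7/2)s + 5/2; which vanishes at s = -5/3 and s = 1/2.
Candidates: h(-3) = 3/4,  h(-5/3) = -799/108,  h(1/2) = -37/16,  h(3) = -153/4.
So the minimum is h(3) = -153/4.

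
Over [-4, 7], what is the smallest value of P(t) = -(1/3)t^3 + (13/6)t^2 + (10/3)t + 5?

Differentiating, P'(t) = -t^2 + (13/3)t + 10/3; which vanishes at t = -2/3 and t = 5.
Compare values at every candidate in [-4, 7]: P(-4) = 143/3, P(-2/3) = 311/81, P(5) = 205/6, P(7) = 121/6.
So the minimum is P(-2/3) = 311/81.

311/81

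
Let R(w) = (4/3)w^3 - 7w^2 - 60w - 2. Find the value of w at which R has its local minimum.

6

R'(w) = 4w^2 - 14w - 60 = 0 at w = -5/2, 6.
Second-derivative test with R''(w) = 8w - 14: R''(-5/2) = -34 < 0 ⇒ local maximum; R''(6) = 34 > 0 ⇒ local minimum.
Thus R has its local minimum at w = 6, with value -326.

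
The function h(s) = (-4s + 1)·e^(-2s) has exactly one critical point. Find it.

h'(s) = (-4)·e^(-2s) + (-4s + 1)·(-2)·e^(-2s) = (8s - 6)·e^(-2s). Since e^(-2s) > 0, the only critical point is s = 3/4.
h''(3/4) has the same sign as 8 > 0, so this is a local minimum.
h(3/4) = (-2)·e^(-3/2) ≈ -0.4463.

3/4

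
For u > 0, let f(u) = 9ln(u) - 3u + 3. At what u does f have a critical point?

3

f'(u) = 9/u − 3 = 0 gives u = 3.
f''(u) = -9/u², which is negative for u > 0, so this is a local maximum.
f(3) = 9·ln(3) - 9 + 3 ≈ 3.8875.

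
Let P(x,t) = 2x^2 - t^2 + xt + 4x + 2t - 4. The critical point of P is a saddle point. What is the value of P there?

-52/9

∂P/∂x = 4x + t + 4 = 0 and ∂P/∂t = x - 2t + 2 = 0, so (x, t) = (-10/9, 4/9).
The Hessian has P_{xx} = 4, P_{tt} = -2, P_{xt} = 1, giving D = -9 < 0, so the point is a saddle point.
P(-10/9, 4/9) = -52/9.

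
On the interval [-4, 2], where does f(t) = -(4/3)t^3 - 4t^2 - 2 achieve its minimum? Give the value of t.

2

The derivative is -4t^2 - 8t, which vanishes at t = -2 and t = 0.
Evaluating at the critical points and endpoints: f(-4) = 58/3; f(-2) = -22/3; f(0) = -2; f(2) = -86/3.
The minimum over the interval is -86/3, attained at t = 2.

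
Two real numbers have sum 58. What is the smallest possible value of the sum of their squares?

1682

With a + b = 58, a^2 + b^2 = a^2 + (58 − a)^2.
The derivative 2a − 2(58 − a) = 4a − 116 vanishes at a = 29; second derivative 4 > 0, a minimum.
The minimum is 2·(29)^2 = 1682.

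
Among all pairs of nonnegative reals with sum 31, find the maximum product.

961/4

With x + y = 31, the product is P(x) = x(31 − x).
P'(x) = 31 − 2x = 0 gives x = 31/2; P'' = −2 < 0, so this is the maximum.
P = 31/2·31/2 = 961/4.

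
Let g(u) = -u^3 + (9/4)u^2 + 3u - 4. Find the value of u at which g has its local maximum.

2

Critical points: g'(u) = -3u^2 + (9/2)u + 3 vanishes at u = -1/2, 2.
g''(u) = -6u + 9/2. g''(-1/2) = 15/2 > 0 ⇒ local minimum; g''(2) = -15/2 < 0 ⇒ local maximum.
So the local maximum value is g(2) = 3.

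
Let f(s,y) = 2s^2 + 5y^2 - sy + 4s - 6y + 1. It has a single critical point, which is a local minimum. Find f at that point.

-89/39

∂f/∂s = 4s - y + 4 = 0 and ∂f/∂y = -s + 10y - 6 = 0, so (s, y) = (-34/39, 20/39).
The Hessian has f_{ss} = 4, f_{yy} = 10, f_{sy} = -1, giving D = 39 > 0 with f_{ss} > 0, so the point is a local minimum.
f(-34/39, 20/39) = -89/39.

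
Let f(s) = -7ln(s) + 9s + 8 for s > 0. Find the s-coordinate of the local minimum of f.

7/9

f'(s) = -7/s + 9 = 0 gives s = 7/9.
f''(s) = 7/s², which is positive for s > 0, so this is a local minimum.
f(7/9) = -7·ln(7/9) + 7 + 8 ≈ 16.7592.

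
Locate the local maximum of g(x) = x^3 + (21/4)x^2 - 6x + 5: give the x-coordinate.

-4

g'(x) = 3x^2 + (21/2)x - 6 = 0 at x = -4, 1/2.
Since g''(x) = 6x + 21/2, we get g''(-4) = -27/2 < 0 ⇒ local maximum; g''(1/2) = 27/2 > 0 ⇒ local minimum.
The local maximum is g(-4) = 49.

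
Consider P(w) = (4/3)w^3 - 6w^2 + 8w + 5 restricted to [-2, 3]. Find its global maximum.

11

P'(w) = 4w^2 - 12w + 8, which vanishes at w = 1 and w = 2.
Compare values at every candidate in [-2, 3]: P(-2) = -137/3, P(1) = 25/3, P(2) = 23/3, P(3) = 11.
Hence the absolute maximum is 11 at w = 3.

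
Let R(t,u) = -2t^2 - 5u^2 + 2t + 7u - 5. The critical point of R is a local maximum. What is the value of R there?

∂R/∂t = -4t + 2 = 0 and ∂R/∂u = -10u + 7 = 0, so (t, u) = (1/2, 7/10).
The Hessian has R_{tt} = -4, R_{uu} = -10, R_{tu} = 0, giving D = 40 > 0 with R_{tt} < 0, so the point is a local maximum.
R(1/2, 7/10) = -41/20.

-41/20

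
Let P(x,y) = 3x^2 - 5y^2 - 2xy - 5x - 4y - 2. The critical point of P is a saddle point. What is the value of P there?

∂P/∂x = 6x - 2y - 5 = 0 and ∂P/∂y = -2x - 10y - 4 = 0, so (x, y) = (21/32, -17/32).
The Hessian has P_{xx} = 6, P_{yy} = -10, P_{xy} = -2, giving D = -64 < 0, so the point is a saddle point.
P(21/32, -17/32) = -165/64.

-165/64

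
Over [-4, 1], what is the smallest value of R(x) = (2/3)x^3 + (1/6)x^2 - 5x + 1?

The derivative is 2x^2 + (1/3)x - 5, whose only zero in [-4, 1] is x = -5/3.
Evaluating at the critical points and endpoints: R(-4) = -19, R(-5/3) = 1087/162, R(1) = -19/6.
The minimum over the interval is -19, attained at x = -4.

-19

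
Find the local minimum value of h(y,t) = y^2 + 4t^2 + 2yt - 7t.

∂h/∂y = 2y + 2t = 0 and ∂h/∂t = 2y + 8t - 7 = 0, so (y, t) = (-7/6, 7/6).
The Hessian has h_{yy} = 2, h_{tt} = 8, h_{yt} = 2, giving D = 12 > 0 with h_{yy} > 0, so the point is a local minimum.
h(-7/6, 7/6) = -49/12.

-49/12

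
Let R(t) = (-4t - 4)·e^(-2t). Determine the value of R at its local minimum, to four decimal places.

R'(t) = (-4)·e^(-2t) + (-4t - 4)·(-2)·e^(-2t) = (8t + 4)·e^(-2t). Since e^(-2t) > 0, the only critical point is t = -1/2.
R''(-1/2) has the same sign as 8 > 0, so this is a local minimum.
R(-1/2) = (-2)·e^(1) ≈ -5.4366.

-5.4366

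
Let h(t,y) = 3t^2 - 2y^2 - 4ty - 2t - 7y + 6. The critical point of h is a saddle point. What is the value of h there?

∂h/∂t = 6t - 4y - 2 = 0 and ∂h/∂y = -4t - 4y - 7 = 0, so (t, y) = (-1/2, -5/4).
The Hessian has h_{tt} = 6, h_{yy} = -4, h_{ty} = -4, giving D = -40 < 0, so the point is a saddle point.
h(-1/2, -5/4) = 87/8.

87/8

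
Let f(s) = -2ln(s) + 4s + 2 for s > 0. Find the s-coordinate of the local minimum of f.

f'(s) = -2/s + 4 = 0 gives s = 1/2.
f''(s) = 2/s², which is positive for s > 0, so this is a local minimum.
f(1/2) = -2·ln(1/2) + 2 + 2 ≈ 5.3863.

1/2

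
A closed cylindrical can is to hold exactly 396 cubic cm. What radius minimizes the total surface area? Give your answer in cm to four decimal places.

With radius r and height h, πr²h = 396 so h = 396/(πr²), and S(r) = 2πr² + 2πrh = 2πr² + 2·396/r.
S'(r) = 4πr − 2·396/r² = 0 ⇒ r³ = 396/(2π), so r ≈ 3.9796 and h = 2r ≈ 7.9592.
S''(r) = 4π + 4·396/r³ > 0, so this is the minimum; S ≈ 298.5231.

3.9796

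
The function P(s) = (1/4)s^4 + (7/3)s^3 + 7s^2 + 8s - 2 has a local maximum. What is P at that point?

Critical points: P'(s) = s^3 + 7s^2 + 14s + 8 vanishes at s = -4, -2, -1.
Second-derivative test with P''(s) = 3s^2 + 14s + 14: P''(-4) = 6 > 0 ⇒ local minimum; P''(-2) = -2 < 0 ⇒ local maximum; P''(-1) = 3 > 0 ⇒ local minimum.
Thus P has its local maximum at s = -2, with value -14/3.

-14/3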